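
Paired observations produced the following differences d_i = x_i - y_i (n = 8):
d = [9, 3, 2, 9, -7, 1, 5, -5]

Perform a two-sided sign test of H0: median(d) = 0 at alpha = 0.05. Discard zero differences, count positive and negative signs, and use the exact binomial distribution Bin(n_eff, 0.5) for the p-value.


Step 1: Discard zero differences. Original n = 8; n_eff = number of nonzero differences = 8.
Nonzero differences (with sign): +9, +3, +2, +9, -7, +1, +5, -5
Step 2: Count signs: positive = 6, negative = 2.
Step 3: Under H0: P(positive) = 0.5, so the number of positives S ~ Bin(8, 0.5).
Step 4: Two-sided exact p-value = sum of Bin(8,0.5) probabilities at or below the observed probability = 0.289062.
Step 5: alpha = 0.05. fail to reject H0.

n_eff = 8, pos = 6, neg = 2, p = 0.289062, fail to reject H0.


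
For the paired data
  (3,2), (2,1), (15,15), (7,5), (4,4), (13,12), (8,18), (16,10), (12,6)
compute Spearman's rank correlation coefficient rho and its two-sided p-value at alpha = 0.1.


Step 1: Rank x and y separately (midranks; no ties here).
rank(x): 3->2, 2->1, 15->8, 7->4, 4->3, 13->7, 8->5, 16->9, 12->6
rank(y): 2->2, 1->1, 15->8, 5->4, 4->3, 12->7, 18->9, 10->6, 6->5
Step 2: d_i = R_x(i) - R_y(i); compute d_i^2.
  (2-2)^2=0, (1-1)^2=0, (8-8)^2=0, (4-4)^2=0, (3-3)^2=0, (7-7)^2=0, (5-9)^2=16, (9-6)^2=9, (6-5)^2=1
sum(d^2) = 26.
Step 3: rho = 1 - 6*26 / (9*(9^2 - 1)) = 1 - 156/720 = 0.783333.
Step 4: Under H0, t = rho * sqrt((n-2)/(1-rho^2)) = 3.3341 ~ t(7).
Step 5: Two-sided p-value from the t-distribution with 7 df = 0.012520.
Step 6: alpha = 0.1. reject H0.

rho = 0.7833, p = 0.012520, reject H0 at alpha = 0.1.


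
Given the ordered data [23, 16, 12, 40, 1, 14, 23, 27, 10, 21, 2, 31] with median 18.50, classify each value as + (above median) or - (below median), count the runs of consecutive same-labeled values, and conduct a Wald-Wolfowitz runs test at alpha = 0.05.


Step 1: Compute median = 18.50; label A = above, B = below.
Labels in order: ABBABBAABABA  (n_A = 6, n_B = 6)
Step 2: Count runs R = 9.
Step 3: Under H0 (random ordering), E[R] = 2*n_A*n_B/(n_A+n_B) + 1 = 2*6*6/12 + 1 = 7.0000.
        Var[R] = 2*n_A*n_B*(2*n_A*n_B - n_A - n_B) / ((n_A+n_B)^2 * (n_A+n_B-1)) = 4320/1584 = 2.7273.
        SD[R] = 1.6514.
Step 4: Continuity-corrected z = (R - 0.5 - E[R]) / SD[R] = (9 - 0.5 - 7.0000) / 1.6514 = 0.9083.
Step 5: Two-sided p-value via normal approximation = 2*(1 - Phi(|z|)) = 0.363722.
Step 6: alpha = 0.05. fail to reject H0.

R = 9, z = 0.9083, p = 0.363722, fail to reject H0.


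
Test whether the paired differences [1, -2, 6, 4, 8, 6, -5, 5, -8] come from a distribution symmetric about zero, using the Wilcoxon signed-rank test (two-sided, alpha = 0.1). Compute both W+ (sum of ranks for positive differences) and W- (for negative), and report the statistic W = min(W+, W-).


Step 1: Drop any zero differences (none here) and take |d_i|.
|d| = [1, 2, 6, 4, 8, 6, 5, 5, 8]
Step 2: Midrank |d_i| (ties get averaged ranks).
ranks: |1|->1, |2|->2, |6|->6.5, |4|->3, |8|->8.5, |6|->6.5, |5|->4.5, |5|->4.5, |8|->8.5
Step 3: Attach original signs; sum ranks with positive sign and with negative sign.
W+ = 1 + 6.5 + 3 + 8.5 + 6.5 + 4.5 = 30
W- = 2 + 4.5 + 8.5 = 15
(Check: W+ + W- = 45 should equal n(n+1)/2 = 45.)
Step 4: Test statistic W = min(W+, W-) = 15.
Step 5: Ties in |d|, so use the tie-corrected normal approximation.
        E[W] = n(n+1)/4 = 9*10/4 = 22.5.
        Tie groups: |d|=5 (t=2), |d|=6 (t=2), |d|=8 (t=2); sum(t^3 - t) = 18.
        Var[W] = n(n+1)(2n+1)/24 - sum(t^3-t)/48 = 1710/24 - 18/48 = 70.875.
        z = (W - E[W]) / sqrt(Var[W]) = (15 - 22.5) / 8.4187 = -0.8909.
        Two-sided p = 2*Phi(z) = 0.372998.
Step 6: alpha = 0.1. fail to reject H0.

W+ = 30, W- = 15, W = min = 15, p = 0.372998, fail to reject H0.


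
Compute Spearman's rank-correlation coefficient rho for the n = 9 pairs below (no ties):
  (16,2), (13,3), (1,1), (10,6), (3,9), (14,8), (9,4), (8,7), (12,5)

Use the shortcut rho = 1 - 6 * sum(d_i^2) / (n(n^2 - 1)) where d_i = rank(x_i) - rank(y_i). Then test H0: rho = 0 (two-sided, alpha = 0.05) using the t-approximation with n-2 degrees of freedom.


Step 1: Rank x and y separately (midranks; no ties here).
rank(x): 16->9, 13->7, 1->1, 10->5, 3->2, 14->8, 9->4, 8->3, 12->6
rank(y): 2->2, 3->3, 1->1, 6->6, 9->9, 8->8, 4->4, 7->7, 5->5
Step 2: d_i = R_x(i) - R_y(i); compute d_i^2.
  (9-2)^2=49, (7-3)^2=16, (1-1)^2=0, (5-6)^2=1, (2-9)^2=49, (8-8)^2=0, (4-4)^2=0, (3-7)^2=16, (6-5)^2=1
sum(d^2) = 132.
Step 3: rho = 1 - 6*132 / (9*(9^2 - 1)) = 1 - 792/720 = -0.100000.
Step 4: Under H0, t = rho * sqrt((n-2)/(1-rho^2)) = -0.2659 ~ t(7).
Step 5: Two-sided p-value from the t-distribution with 7 df = 0.797972.
Step 6: alpha = 0.05. fail to reject H0.

rho = -0.1000, p = 0.797972, fail to reject H0 at alpha = 0.05.


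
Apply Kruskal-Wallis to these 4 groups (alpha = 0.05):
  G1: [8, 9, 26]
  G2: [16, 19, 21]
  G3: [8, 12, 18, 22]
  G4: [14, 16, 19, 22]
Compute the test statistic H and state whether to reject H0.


Step 1: Combine all N = 14 observations and assign midranks.
sorted (value, group, rank): (8,G1,1.5), (8,G3,1.5), (9,G1,3), (12,G3,4), (14,G4,5), (16,G2,6.5), (16,G4,6.5), (18,G3,8), (19,G2,9.5), (19,G4,9.5), (21,G2,11), (22,G3,12.5), (22,G4,12.5), (26,G1,14)
Step 2: Sum ranks within each group.
R_1 = 18.5 (n_1 = 3)
R_2 = 27 (n_2 = 3)
R_3 = 26 (n_3 = 4)
R_4 = 33.5 (n_4 = 4)
Step 3: H = 12/(N(N+1)) * sum(R_i^2/n_i) - 3(N+1)
     = 12/(14*15) * (18.5^2/3 + 27^2/3 + 26^2/4 + 33.5^2/4) - 3*15
     = 0.057143 * 806.646 - 45
     = 1.094048.
Step 4: Ties present; correction factor C = 1 - 24/(14^3 - 14) = 0.991209. Corrected H = 1.094048 / 0.991209 = 1.103751.
Step 5: Under H0, H ~ chi^2(3); p-value = 0.776169.
Step 6: alpha = 0.05. fail to reject H0.

H = 1.1038, df = 3, p = 0.776169, fail to reject H0.


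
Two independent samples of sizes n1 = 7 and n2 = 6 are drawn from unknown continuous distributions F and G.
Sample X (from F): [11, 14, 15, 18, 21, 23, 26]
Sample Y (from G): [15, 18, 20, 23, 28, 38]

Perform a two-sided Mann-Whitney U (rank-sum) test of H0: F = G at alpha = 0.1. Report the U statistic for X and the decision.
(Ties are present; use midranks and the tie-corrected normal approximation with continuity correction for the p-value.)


Step 1: Combine and sort all 13 observations; assign midranks.
sorted (value, group): (11,X), (14,X), (15,X), (15,Y), (18,X), (18,Y), (20,Y), (21,X), (23,X), (23,Y), (26,X), (28,Y), (38,Y)
ranks: 11->1, 14->2, 15->3.5, 15->3.5, 18->5.5, 18->5.5, 20->7, 21->8, 23->9.5, 23->9.5, 26->11, 28->12, 38->13
Step 2: Rank sum for X: R1 = 1 + 2 + 3.5 + 5.5 + 8 + 9.5 + 11 = 40.5.
Step 3: U_X = R1 - n1(n1+1)/2 = 40.5 - 7*8/2 = 40.5 - 28 = 12.5.
       U_Y = n1*n2 - U_X = 42 - 12.5 = 29.5.
Step 4: Ties are present, so use the tie-corrected normal approximation (with continuity correction) for the p-value.
Step 5: p-value = 0.251135; compare to alpha = 0.1. fail to reject H0.

U_X = 12.5, p = 0.251135, fail to reject H0 at alpha = 0.1.


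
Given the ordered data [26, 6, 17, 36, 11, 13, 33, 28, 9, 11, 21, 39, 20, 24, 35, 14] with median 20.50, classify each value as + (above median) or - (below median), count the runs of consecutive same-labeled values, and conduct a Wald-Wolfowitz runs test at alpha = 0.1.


Step 1: Compute median = 20.50; label A = above, B = below.
Labels in order: ABBABBAABBAABAAB  (n_A = 8, n_B = 8)
Step 2: Count runs R = 10.
Step 3: Under H0 (random ordering), E[R] = 2*n_A*n_B/(n_A+n_B) + 1 = 2*8*8/16 + 1 = 9.0000.
        Var[R] = 2*n_A*n_B*(2*n_A*n_B - n_A - n_B) / ((n_A+n_B)^2 * (n_A+n_B-1)) = 14336/3840 = 3.7333.
        SD[R] = 1.9322.
Step 4: Continuity-corrected z = (R - 0.5 - E[R]) / SD[R] = (10 - 0.5 - 9.0000) / 1.9322 = 0.2588.
Step 5: Two-sided p-value via normal approximation = 2*(1 - Phi(|z|)) = 0.795809.
Step 6: alpha = 0.1. fail to reject H0.

R = 10, z = 0.2588, p = 0.795809, fail to reject H0.


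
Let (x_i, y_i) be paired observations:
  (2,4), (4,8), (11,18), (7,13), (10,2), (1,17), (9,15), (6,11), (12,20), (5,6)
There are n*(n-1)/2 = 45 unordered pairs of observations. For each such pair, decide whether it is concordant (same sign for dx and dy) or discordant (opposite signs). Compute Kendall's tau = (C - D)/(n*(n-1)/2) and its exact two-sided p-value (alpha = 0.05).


Step 1: Enumerate the 45 unordered pairs (i,j) with i<j and classify each by sign(x_j-x_i) * sign(y_j-y_i).
  (1,2):dx=+2,dy=+4->C; (1,3):dx=+9,dy=+14->C; (1,4):dx=+5,dy=+9->C; (1,5):dx=+8,dy=-2->D
  (1,6):dx=-1,dy=+13->D; (1,7):dx=+7,dy=+11->C; (1,8):dx=+4,dy=+7->C; (1,9):dx=+10,dy=+16->C
  (1,10):dx=+3,dy=+2->C; (2,3):dx=+7,dy=+10->C; (2,4):dx=+3,dy=+5->C; (2,5):dx=+6,dy=-6->D
  (2,6):dx=-3,dy=+9->D; (2,7):dx=+5,dy=+7->C; (2,8):dx=+2,dy=+3->C; (2,9):dx=+8,dy=+12->C
  (2,10):dx=+1,dy=-2->D; (3,4):dx=-4,dy=-5->C; (3,5):dx=-1,dy=-16->C; (3,6):dx=-10,dy=-1->C
  (3,7):dx=-2,dy=-3->C; (3,8):dx=-5,dy=-7->C; (3,9):dx=+1,dy=+2->C; (3,10):dx=-6,dy=-12->C
  (4,5):dx=+3,dy=-11->D; (4,6):dx=-6,dy=+4->D; (4,7):dx=+2,dy=+2->C; (4,8):dx=-1,dy=-2->C
  (4,9):dx=+5,dy=+7->C; (4,10):dx=-2,dy=-7->C; (5,6):dx=-9,dy=+15->D; (5,7):dx=-1,dy=+13->D
  (5,8):dx=-4,dy=+9->D; (5,9):dx=+2,dy=+18->C; (5,10):dx=-5,dy=+4->D; (6,7):dx=+8,dy=-2->D
  (6,8):dx=+5,dy=-6->D; (6,9):dx=+11,dy=+3->C; (6,10):dx=+4,dy=-11->D; (7,8):dx=-3,dy=-4->C
  (7,9):dx=+3,dy=+5->C; (7,10):dx=-4,dy=-9->C; (8,9):dx=+6,dy=+9->C; (8,10):dx=-1,dy=-5->C
  (9,10):dx=-7,dy=-14->C
Step 2: C = 31, D = 14, total pairs = 45.
Step 3: tau = (C - D)/(n(n-1)/2) = (31 - 14)/45 = 0.377778.
Step 4: Exact two-sided p-value (enumerate n! = 3628800 permutations of y under H0): p = 0.155742.
Step 5: alpha = 0.05. fail to reject H0.

tau_b = 0.3778 (C=31, D=14), p = 0.155742, fail to reject H0.


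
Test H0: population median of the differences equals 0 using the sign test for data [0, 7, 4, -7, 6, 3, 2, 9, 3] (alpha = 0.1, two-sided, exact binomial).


Step 1: Discard zero differences. Original n = 9; n_eff = number of nonzero differences = 8.
Nonzero differences (with sign): +7, +4, -7, +6, +3, +2, +9, +3
Step 2: Count signs: positive = 7, negative = 1.
Step 3: Under H0: P(positive) = 0.5, so the number of positives S ~ Bin(8, 0.5).
Step 4: Two-sided exact p-value = sum of Bin(8,0.5) probabilities at or below the observed probability = 0.070312.
Step 5: alpha = 0.1. reject H0.

n_eff = 8, pos = 7, neg = 1, p = 0.070312, reject H0.


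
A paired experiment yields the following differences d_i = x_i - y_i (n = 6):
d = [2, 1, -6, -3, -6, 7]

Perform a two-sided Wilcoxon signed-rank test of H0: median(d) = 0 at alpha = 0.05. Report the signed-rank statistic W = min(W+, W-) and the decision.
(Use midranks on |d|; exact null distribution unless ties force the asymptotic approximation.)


Step 1: Drop any zero differences (none here) and take |d_i|.
|d| = [2, 1, 6, 3, 6, 7]
Step 2: Midrank |d_i| (ties get averaged ranks).
ranks: |2|->2, |1|->1, |6|->4.5, |3|->3, |6|->4.5, |7|->6
Step 3: Attach original signs; sum ranks with positive sign and with negative sign.
W+ = 2 + 1 + 6 = 9
W- = 4.5 + 3 + 4.5 = 12
(Check: W+ + W- = 21 should equal n(n+1)/2 = 21.)
Step 4: Test statistic W = min(W+, W-) = 9.
Step 5: Ties in |d|, so use the tie-corrected normal approximation.
        E[W] = n(n+1)/4 = 6*7/4 = 10.5.
        Tie groups: |d|=6 (t=2); sum(t^3 - t) = 6.
        Var[W] = n(n+1)(2n+1)/24 - sum(t^3-t)/48 = 546/24 - 6/48 = 22.625.
        z = (W - E[W]) / sqrt(Var[W]) = (9 - 10.5) / 4.7566 = -0.3154.
        Two-sided p = 2*Phi(z) = 0.752494.
Step 6: alpha = 0.05. fail to reject H0.

W+ = 9, W- = 12, W = min = 9, p = 0.752494, fail to reject H0.


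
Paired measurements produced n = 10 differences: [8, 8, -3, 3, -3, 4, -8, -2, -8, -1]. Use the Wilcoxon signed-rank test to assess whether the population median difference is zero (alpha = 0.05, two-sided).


Step 1: Drop any zero differences (none here) and take |d_i|.
|d| = [8, 8, 3, 3, 3, 4, 8, 2, 8, 1]
Step 2: Midrank |d_i| (ties get averaged ranks).
ranks: |8|->8.5, |8|->8.5, |3|->4, |3|->4, |3|->4, |4|->6, |8|->8.5, |2|->2, |8|->8.5, |1|->1
Step 3: Attach original signs; sum ranks with positive sign and with negative sign.
W+ = 8.5 + 8.5 + 4 + 6 = 27
W- = 4 + 4 + 8.5 + 2 + 8.5 + 1 = 28
(Check: W+ + W- = 55 should equal n(n+1)/2 = 55.)
Step 4: Test statistic W = min(W+, W-) = 27.
Step 5: Ties in |d|, so use the tie-corrected normal approximation.
        E[W] = n(n+1)/4 = 10*11/4 = 27.5.
        Tie groups: |d|=3 (t=3), |d|=8 (t=4); sum(t^3 - t) = 84.
        Var[W] = n(n+1)(2n+1)/24 - sum(t^3-t)/48 = 2310/24 - 84/48 = 94.5.
        z = (W - E[W]) / sqrt(Var[W]) = (27 - 27.5) / 9.7211 = -0.0514.
        Two-sided p = 2*Phi(z) = 0.958979.
Step 6: alpha = 0.05. fail to reject H0.

W+ = 27, W- = 28, W = min = 27, p = 0.958979, fail to reject H0.


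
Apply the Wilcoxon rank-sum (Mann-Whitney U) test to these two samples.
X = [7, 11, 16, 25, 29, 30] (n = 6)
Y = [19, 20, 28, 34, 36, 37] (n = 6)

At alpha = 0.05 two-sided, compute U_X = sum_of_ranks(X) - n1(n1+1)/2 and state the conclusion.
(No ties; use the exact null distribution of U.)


Step 1: Combine and sort all 12 observations; assign midranks.
sorted (value, group): (7,X), (11,X), (16,X), (19,Y), (20,Y), (25,X), (28,Y), (29,X), (30,X), (34,Y), (36,Y), (37,Y)
ranks: 7->1, 11->2, 16->3, 19->4, 20->5, 25->6, 28->7, 29->8, 30->9, 34->10, 36->11, 37->12
Step 2: Rank sum for X: R1 = 1 + 2 + 3 + 6 + 8 + 9 = 29.
Step 3: U_X = R1 - n1(n1+1)/2 = 29 - 6*7/2 = 29 - 21 = 8.
       U_Y = n1*n2 - U_X = 36 - 8 = 28.
Step 4: No ties, so the exact null distribution of U (based on enumerating the C(12,6) = 924 equally likely rank assignments) gives the two-sided p-value.
Step 5: p-value = 0.132035; compare to alpha = 0.05. fail to reject H0.

U_X = 8, p = 0.132035, fail to reject H0 at alpha = 0.05.


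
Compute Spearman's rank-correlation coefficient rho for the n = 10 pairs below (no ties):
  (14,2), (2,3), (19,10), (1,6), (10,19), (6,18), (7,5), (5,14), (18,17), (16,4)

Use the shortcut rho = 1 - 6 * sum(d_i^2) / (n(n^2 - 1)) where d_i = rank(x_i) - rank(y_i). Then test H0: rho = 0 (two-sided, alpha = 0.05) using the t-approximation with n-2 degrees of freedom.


Step 1: Rank x and y separately (midranks; no ties here).
rank(x): 14->7, 2->2, 19->10, 1->1, 10->6, 6->4, 7->5, 5->3, 18->9, 16->8
rank(y): 2->1, 3->2, 10->6, 6->5, 19->10, 18->9, 5->4, 14->7, 17->8, 4->3
Step 2: d_i = R_x(i) - R_y(i); compute d_i^2.
  (7-1)^2=36, (2-2)^2=0, (10-6)^2=16, (1-5)^2=16, (6-10)^2=16, (4-9)^2=25, (5-4)^2=1, (3-7)^2=16, (9-8)^2=1, (8-3)^2=25
sum(d^2) = 152.
Step 3: rho = 1 - 6*152 / (10*(10^2 - 1)) = 1 - 912/990 = 0.078788.
Step 4: Under H0, t = rho * sqrt((n-2)/(1-rho^2)) = 0.2235 ~ t(8).
Step 5: Two-sided p-value from the t-distribution with 8 df = 0.828717.
Step 6: alpha = 0.05. fail to reject H0.

rho = 0.0788, p = 0.828717, fail to reject H0 at alpha = 0.05.


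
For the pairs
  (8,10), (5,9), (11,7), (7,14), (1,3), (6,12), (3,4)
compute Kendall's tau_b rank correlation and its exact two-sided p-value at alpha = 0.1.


Step 1: Enumerate the 21 unordered pairs (i,j) with i<j and classify each by sign(x_j-x_i) * sign(y_j-y_i).
  (1,2):dx=-3,dy=-1->C; (1,3):dx=+3,dy=-3->D; (1,4):dx=-1,dy=+4->D; (1,5):dx=-7,dy=-7->C
  (1,6):dx=-2,dy=+2->D; (1,7):dx=-5,dy=-6->C; (2,3):dx=+6,dy=-2->D; (2,4):dx=+2,dy=+5->C
  (2,5):dx=-4,dy=-6->C; (2,6):dx=+1,dy=+3->C; (2,7):dx=-2,dy=-5->C; (3,4):dx=-4,dy=+7->D
  (3,5):dx=-10,dy=-4->C; (3,6):dx=-5,dy=+5->D; (3,7):dx=-8,dy=-3->C; (4,5):dx=-6,dy=-11->C
  (4,6):dx=-1,dy=-2->C; (4,7):dx=-4,dy=-10->C; (5,6):dx=+5,dy=+9->C; (5,7):dx=+2,dy=+1->C
  (6,7):dx=-3,dy=-8->C
Step 2: C = 15, D = 6, total pairs = 21.
Step 3: tau = (C - D)/(n(n-1)/2) = (15 - 6)/21 = 0.428571.
Step 4: Exact two-sided p-value (enumerate n! = 5040 permutations of y under H0): p = 0.238889.
Step 5: alpha = 0.1. fail to reject H0.

tau_b = 0.4286 (C=15, D=6), p = 0.238889, fail to reject H0.


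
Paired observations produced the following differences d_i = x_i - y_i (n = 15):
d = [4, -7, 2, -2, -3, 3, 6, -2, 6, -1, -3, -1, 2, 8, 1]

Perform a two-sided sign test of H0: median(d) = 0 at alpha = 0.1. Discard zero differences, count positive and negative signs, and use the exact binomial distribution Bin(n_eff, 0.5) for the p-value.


Step 1: Discard zero differences. Original n = 15; n_eff = number of nonzero differences = 15.
Nonzero differences (with sign): +4, -7, +2, -2, -3, +3, +6, -2, +6, -1, -3, -1, +2, +8, +1
Step 2: Count signs: positive = 8, negative = 7.
Step 3: Under H0: P(positive) = 0.5, so the number of positives S ~ Bin(15, 0.5).
Step 4: Two-sided exact p-value = sum of Bin(15,0.5) probabilities at or below the observed probability = 1.000000.
Step 5: alpha = 0.1. fail to reject H0.

n_eff = 15, pos = 8, neg = 7, p = 1.000000, fail to reject H0.


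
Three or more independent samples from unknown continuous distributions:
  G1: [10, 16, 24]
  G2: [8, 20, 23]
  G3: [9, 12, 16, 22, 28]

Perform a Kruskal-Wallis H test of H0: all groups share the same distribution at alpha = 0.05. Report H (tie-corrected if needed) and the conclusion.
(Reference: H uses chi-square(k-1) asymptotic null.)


Step 1: Combine all N = 11 observations and assign midranks.
sorted (value, group, rank): (8,G2,1), (9,G3,2), (10,G1,3), (12,G3,4), (16,G1,5.5), (16,G3,5.5), (20,G2,7), (22,G3,8), (23,G2,9), (24,G1,10), (28,G3,11)
Step 2: Sum ranks within each group.
R_1 = 18.5 (n_1 = 3)
R_2 = 17 (n_2 = 3)
R_3 = 30.5 (n_3 = 5)
Step 3: H = 12/(N(N+1)) * sum(R_i^2/n_i) - 3(N+1)
     = 12/(11*12) * (18.5^2/3 + 17^2/3 + 30.5^2/5) - 3*12
     = 0.090909 * 396.467 - 36
     = 0.042424.
Step 4: Ties present; correction factor C = 1 - 6/(11^3 - 11) = 0.995455. Corrected H = 0.042424 / 0.995455 = 0.042618.
Step 5: Under H0, H ~ chi^2(2); p-value = 0.978916.
Step 6: alpha = 0.05. fail to reject H0.

H = 0.0426, df = 2, p = 0.978916, fail to reject H0.


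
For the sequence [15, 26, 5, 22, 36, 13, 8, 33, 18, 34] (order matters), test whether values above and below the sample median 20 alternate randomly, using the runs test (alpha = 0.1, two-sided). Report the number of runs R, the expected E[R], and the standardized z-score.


Step 1: Compute median = 20; label A = above, B = below.
Labels in order: BABAABBABA  (n_A = 5, n_B = 5)
Step 2: Count runs R = 8.
Step 3: Under H0 (random ordering), E[R] = 2*n_A*n_B/(n_A+n_B) + 1 = 2*5*5/10 + 1 = 6.0000.
        Var[R] = 2*n_A*n_B*(2*n_A*n_B - n_A - n_B) / ((n_A+n_B)^2 * (n_A+n_B-1)) = 2000/900 = 2.2222.
        SD[R] = 1.4907.
Step 4: Continuity-corrected z = (R - 0.5 - E[R]) / SD[R] = (8 - 0.5 - 6.0000) / 1.4907 = 1.0062.
Step 5: Two-sided p-value via normal approximation = 2*(1 - Phi(|z|)) = 0.314305.
Step 6: alpha = 0.1. fail to reject H0.

R = 8, z = 1.0062, p = 0.314305, fail to reject H0.


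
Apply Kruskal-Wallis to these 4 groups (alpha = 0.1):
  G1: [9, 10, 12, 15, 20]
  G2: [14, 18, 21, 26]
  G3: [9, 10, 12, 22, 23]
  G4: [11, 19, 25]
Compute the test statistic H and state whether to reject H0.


Step 1: Combine all N = 17 observations and assign midranks.
sorted (value, group, rank): (9,G1,1.5), (9,G3,1.5), (10,G1,3.5), (10,G3,3.5), (11,G4,5), (12,G1,6.5), (12,G3,6.5), (14,G2,8), (15,G1,9), (18,G2,10), (19,G4,11), (20,G1,12), (21,G2,13), (22,G3,14), (23,G3,15), (25,G4,16), (26,G2,17)
Step 2: Sum ranks within each group.
R_1 = 32.5 (n_1 = 5)
R_2 = 48 (n_2 = 4)
R_3 = 40.5 (n_3 = 5)
R_4 = 32 (n_4 = 3)
Step 3: H = 12/(N(N+1)) * sum(R_i^2/n_i) - 3(N+1)
     = 12/(17*18) * (32.5^2/5 + 48^2/4 + 40.5^2/5 + 32^2/3) - 3*18
     = 0.039216 * 1456.63 - 54
     = 3.122876.
Step 4: Ties present; correction factor C = 1 - 18/(17^3 - 17) = 0.996324. Corrected H = 3.122876 / 0.996324 = 3.134399.
Step 5: Under H0, H ~ chi^2(3); p-value = 0.371364.
Step 6: alpha = 0.1. fail to reject H0.

H = 3.1344, df = 3, p = 0.371364, fail to reject H0.


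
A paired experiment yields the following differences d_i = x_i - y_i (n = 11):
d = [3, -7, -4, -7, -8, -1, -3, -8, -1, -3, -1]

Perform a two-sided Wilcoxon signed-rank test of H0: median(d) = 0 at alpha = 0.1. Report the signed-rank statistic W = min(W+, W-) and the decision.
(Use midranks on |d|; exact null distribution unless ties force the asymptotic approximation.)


Step 1: Drop any zero differences (none here) and take |d_i|.
|d| = [3, 7, 4, 7, 8, 1, 3, 8, 1, 3, 1]
Step 2: Midrank |d_i| (ties get averaged ranks).
ranks: |3|->5, |7|->8.5, |4|->7, |7|->8.5, |8|->10.5, |1|->2, |3|->5, |8|->10.5, |1|->2, |3|->5, |1|->2
Step 3: Attach original signs; sum ranks with positive sign and with negative sign.
W+ = 5 = 5
W- = 8.5 + 7 + 8.5 + 10.5 + 2 + 5 + 10.5 + 2 + 5 + 2 = 61
(Check: W+ + W- = 66 should equal n(n+1)/2 = 66.)
Step 4: Test statistic W = min(W+, W-) = 5.
Step 5: Ties in |d|, so use the tie-corrected normal approximation.
        E[W] = n(n+1)/4 = 11*12/4 = 33.
        Tie groups: |d|=1 (t=3), |d|=3 (t=3), |d|=7 (t=2), |d|=8 (t=2); sum(t^3 - t) = 60.
        Var[W] = n(n+1)(2n+1)/24 - sum(t^3-t)/48 = 3036/24 - 60/48 = 125.25.
        z = (W - E[W]) / sqrt(Var[W]) = (5 - 33) / 11.1915 = -2.5019.
        Two-sided p = 2*Phi(z) = 0.012353.
Step 6: alpha = 0.1. reject H0.

W+ = 5, W- = 61, W = min = 5, p = 0.012353, reject H0.


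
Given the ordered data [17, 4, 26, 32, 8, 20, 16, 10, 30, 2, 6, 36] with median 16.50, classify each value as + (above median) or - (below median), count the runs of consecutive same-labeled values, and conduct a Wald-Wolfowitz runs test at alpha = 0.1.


Step 1: Compute median = 16.50; label A = above, B = below.
Labels in order: ABAABABBABBA  (n_A = 6, n_B = 6)
Step 2: Count runs R = 9.
Step 3: Under H0 (random ordering), E[R] = 2*n_A*n_B/(n_A+n_B) + 1 = 2*6*6/12 + 1 = 7.0000.
        Var[R] = 2*n_A*n_B*(2*n_A*n_B - n_A - n_B) / ((n_A+n_B)^2 * (n_A+n_B-1)) = 4320/1584 = 2.7273.
        SD[R] = 1.6514.
Step 4: Continuity-corrected z = (R - 0.5 - E[R]) / SD[R] = (9 - 0.5 - 7.0000) / 1.6514 = 0.9083.
Step 5: Two-sided p-value via normal approximation = 2*(1 - Phi(|z|)) = 0.363722.
Step 6: alpha = 0.1. fail to reject H0.

R = 9, z = 0.9083, p = 0.363722, fail to reject H0.


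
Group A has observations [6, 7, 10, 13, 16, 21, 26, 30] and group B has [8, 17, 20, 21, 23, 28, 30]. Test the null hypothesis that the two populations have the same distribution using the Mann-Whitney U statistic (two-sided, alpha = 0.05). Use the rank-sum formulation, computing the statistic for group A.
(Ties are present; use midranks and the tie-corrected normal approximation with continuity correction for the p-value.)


Step 1: Combine and sort all 15 observations; assign midranks.
sorted (value, group): (6,X), (7,X), (8,Y), (10,X), (13,X), (16,X), (17,Y), (20,Y), (21,X), (21,Y), (23,Y), (26,X), (28,Y), (30,X), (30,Y)
ranks: 6->1, 7->2, 8->3, 10->4, 13->5, 16->6, 17->7, 20->8, 21->9.5, 21->9.5, 23->11, 26->12, 28->13, 30->14.5, 30->14.5
Step 2: Rank sum for X: R1 = 1 + 2 + 4 + 5 + 6 + 9.5 + 12 + 14.5 = 54.
Step 3: U_X = R1 - n1(n1+1)/2 = 54 - 8*9/2 = 54 - 36 = 18.
       U_Y = n1*n2 - U_X = 56 - 18 = 38.
Step 4: Ties are present, so use the tie-corrected normal approximation (with continuity correction) for the p-value.
Step 5: p-value = 0.270731; compare to alpha = 0.05. fail to reject H0.

U_X = 18, p = 0.270731, fail to reject H0 at alpha = 0.05.


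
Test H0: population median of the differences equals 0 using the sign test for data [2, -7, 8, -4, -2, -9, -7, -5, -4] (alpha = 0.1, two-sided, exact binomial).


Step 1: Discard zero differences. Original n = 9; n_eff = number of nonzero differences = 9.
Nonzero differences (with sign): +2, -7, +8, -4, -2, -9, -7, -5, -4
Step 2: Count signs: positive = 2, negative = 7.
Step 3: Under H0: P(positive) = 0.5, so the number of positives S ~ Bin(9, 0.5).
Step 4: Two-sided exact p-value = sum of Bin(9,0.5) probabilities at or below the observed probability = 0.179688.
Step 5: alpha = 0.1. fail to reject H0.

n_eff = 9, pos = 2, neg = 7, p = 0.179688, fail to reject H0.


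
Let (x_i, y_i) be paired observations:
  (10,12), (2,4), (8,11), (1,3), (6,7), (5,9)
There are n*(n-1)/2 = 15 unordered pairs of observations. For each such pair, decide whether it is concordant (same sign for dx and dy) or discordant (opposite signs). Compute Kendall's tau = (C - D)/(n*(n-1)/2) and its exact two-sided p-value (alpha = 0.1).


Step 1: Enumerate the 15 unordered pairs (i,j) with i<j and classify each by sign(x_j-x_i) * sign(y_j-y_i).
  (1,2):dx=-8,dy=-8->C; (1,3):dx=-2,dy=-1->C; (1,4):dx=-9,dy=-9->C; (1,5):dx=-4,dy=-5->C
  (1,6):dx=-5,dy=-3->C; (2,3):dx=+6,dy=+7->C; (2,4):dx=-1,dy=-1->C; (2,5):dx=+4,dy=+3->C
  (2,6):dx=+3,dy=+5->C; (3,4):dx=-7,dy=-8->C; (3,5):dx=-2,dy=-4->C; (3,6):dx=-3,dy=-2->C
  (4,5):dx=+5,dy=+4->C; (4,6):dx=+4,dy=+6->C; (5,6):dx=-1,dy=+2->D
Step 2: C = 14, D = 1, total pairs = 15.
Step 3: tau = (C - D)/(n(n-1)/2) = (14 - 1)/15 = 0.866667.
Step 4: Exact two-sided p-value (enumerate n! = 720 permutations of y under H0): p = 0.016667.
Step 5: alpha = 0.1. reject H0.

tau_b = 0.8667 (C=14, D=1), p = 0.016667, reject H0.


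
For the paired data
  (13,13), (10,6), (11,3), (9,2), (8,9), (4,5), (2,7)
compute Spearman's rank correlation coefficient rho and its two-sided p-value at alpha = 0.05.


Step 1: Rank x and y separately (midranks; no ties here).
rank(x): 13->7, 10->5, 11->6, 9->4, 8->3, 4->2, 2->1
rank(y): 13->7, 6->4, 3->2, 2->1, 9->6, 5->3, 7->5
Step 2: d_i = R_x(i) - R_y(i); compute d_i^2.
  (7-7)^2=0, (5-4)^2=1, (6-2)^2=16, (4-1)^2=9, (3-6)^2=9, (2-3)^2=1, (1-5)^2=16
sum(d^2) = 52.
Step 3: rho = 1 - 6*52 / (7*(7^2 - 1)) = 1 - 312/336 = 0.071429.
Step 4: Under H0, t = rho * sqrt((n-2)/(1-rho^2)) = 0.1601 ~ t(5).
Step 5: Two-sided p-value from the t-distribution with 5 df = 0.879048.
Step 6: alpha = 0.05. fail to reject H0.

rho = 0.0714, p = 0.879048, fail to reject H0 at alpha = 0.05.


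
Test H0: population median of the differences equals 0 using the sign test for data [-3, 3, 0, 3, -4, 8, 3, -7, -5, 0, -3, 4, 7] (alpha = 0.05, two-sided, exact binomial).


Step 1: Discard zero differences. Original n = 13; n_eff = number of nonzero differences = 11.
Nonzero differences (with sign): -3, +3, +3, -4, +8, +3, -7, -5, -3, +4, +7
Step 2: Count signs: positive = 6, negative = 5.
Step 3: Under H0: P(positive) = 0.5, so the number of positives S ~ Bin(11, 0.5).
Step 4: Two-sided exact p-value = sum of Bin(11,0.5) probabilities at or below the observed probability = 1.000000.
Step 5: alpha = 0.05. fail to reject H0.

n_eff = 11, pos = 6, neg = 5, p = 1.000000, fail to reject H0.


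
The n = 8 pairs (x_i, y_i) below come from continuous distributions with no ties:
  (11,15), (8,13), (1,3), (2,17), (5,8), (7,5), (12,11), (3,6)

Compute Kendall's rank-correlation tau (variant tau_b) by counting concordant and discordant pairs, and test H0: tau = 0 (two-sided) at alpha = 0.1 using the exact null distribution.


Step 1: Enumerate the 28 unordered pairs (i,j) with i<j and classify each by sign(x_j-x_i) * sign(y_j-y_i).
  (1,2):dx=-3,dy=-2->C; (1,3):dx=-10,dy=-12->C; (1,4):dx=-9,dy=+2->D; (1,5):dx=-6,dy=-7->C
  (1,6):dx=-4,dy=-10->C; (1,7):dx=+1,dy=-4->D; (1,8):dx=-8,dy=-9->C; (2,3):dx=-7,dy=-10->C
  (2,4):dx=-6,dy=+4->D; (2,5):dx=-3,dy=-5->C; (2,6):dx=-1,dy=-8->C; (2,7):dx=+4,dy=-2->D
  (2,8):dx=-5,dy=-7->C; (3,4):dx=+1,dy=+14->C; (3,5):dx=+4,dy=+5->C; (3,6):dx=+6,dy=+2->C
  (3,7):dx=+11,dy=+8->C; (3,8):dx=+2,dy=+3->C; (4,5):dx=+3,dy=-9->D; (4,6):dx=+5,dy=-12->D
  (4,7):dx=+10,dy=-6->D; (4,8):dx=+1,dy=-11->D; (5,6):dx=+2,dy=-3->D; (5,7):dx=+7,dy=+3->C
  (5,8):dx=-2,dy=-2->C; (6,7):dx=+5,dy=+6->C; (6,8):dx=-4,dy=+1->D; (7,8):dx=-9,dy=-5->C
Step 2: C = 18, D = 10, total pairs = 28.
Step 3: tau = (C - D)/(n(n-1)/2) = (18 - 10)/28 = 0.285714.
Step 4: Exact two-sided p-value (enumerate n! = 40320 permutations of y under H0): p = 0.398760.
Step 5: alpha = 0.1. fail to reject H0.

tau_b = 0.2857 (C=18, D=10), p = 0.398760, fail to reject H0.


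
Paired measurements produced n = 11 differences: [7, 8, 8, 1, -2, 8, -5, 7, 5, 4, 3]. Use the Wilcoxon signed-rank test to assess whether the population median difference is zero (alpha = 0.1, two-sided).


Step 1: Drop any zero differences (none here) and take |d_i|.
|d| = [7, 8, 8, 1, 2, 8, 5, 7, 5, 4, 3]
Step 2: Midrank |d_i| (ties get averaged ranks).
ranks: |7|->7.5, |8|->10, |8|->10, |1|->1, |2|->2, |8|->10, |5|->5.5, |7|->7.5, |5|->5.5, |4|->4, |3|->3
Step 3: Attach original signs; sum ranks with positive sign and with negative sign.
W+ = 7.5 + 10 + 10 + 1 + 10 + 7.5 + 5.5 + 4 + 3 = 58.5
W- = 2 + 5.5 = 7.5
(Check: W+ + W- = 66 should equal n(n+1)/2 = 66.)
Step 4: Test statistic W = min(W+, W-) = 7.5.
Step 5: Ties in |d|, so use the tie-corrected normal approximation.
        E[W] = n(n+1)/4 = 11*12/4 = 33.
        Tie groups: |d|=5 (t=2), |d|=7 (t=2), |d|=8 (t=3); sum(t^3 - t) = 36.
        Var[W] = n(n+1)(2n+1)/24 - sum(t^3-t)/48 = 3036/24 - 36/48 = 125.75.
        z = (W - E[W]) / sqrt(Var[W]) = (7.5 - 33) / 11.2138 = -2.2740.
        Two-sided p = 2*Phi(z) = 0.022967.
Step 6: alpha = 0.1. reject H0.

W+ = 58.5, W- = 7.5, W = min = 7.5, p = 0.022967, reject H0.


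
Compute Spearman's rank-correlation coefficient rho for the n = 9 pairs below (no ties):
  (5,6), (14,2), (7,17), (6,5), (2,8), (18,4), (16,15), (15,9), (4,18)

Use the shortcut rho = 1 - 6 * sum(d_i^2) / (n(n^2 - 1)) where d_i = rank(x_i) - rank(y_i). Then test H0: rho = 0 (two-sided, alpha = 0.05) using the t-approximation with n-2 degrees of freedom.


Step 1: Rank x and y separately (midranks; no ties here).
rank(x): 5->3, 14->6, 7->5, 6->4, 2->1, 18->9, 16->8, 15->7, 4->2
rank(y): 6->4, 2->1, 17->8, 5->3, 8->5, 4->2, 15->7, 9->6, 18->9
Step 2: d_i = R_x(i) - R_y(i); compute d_i^2.
  (3-4)^2=1, (6-1)^2=25, (5-8)^2=9, (4-3)^2=1, (1-5)^2=16, (9-2)^2=49, (8-7)^2=1, (7-6)^2=1, (2-9)^2=49
sum(d^2) = 152.
Step 3: rho = 1 - 6*152 / (9*(9^2 - 1)) = 1 - 912/720 = -0.266667.
Step 4: Under H0, t = rho * sqrt((n-2)/(1-rho^2)) = -0.7320 ~ t(7).
Step 5: Two-sided p-value from the t-distribution with 7 df = 0.487922.
Step 6: alpha = 0.05. fail to reject H0.

rho = -0.2667, p = 0.487922, fail to reject H0 at alpha = 0.05.


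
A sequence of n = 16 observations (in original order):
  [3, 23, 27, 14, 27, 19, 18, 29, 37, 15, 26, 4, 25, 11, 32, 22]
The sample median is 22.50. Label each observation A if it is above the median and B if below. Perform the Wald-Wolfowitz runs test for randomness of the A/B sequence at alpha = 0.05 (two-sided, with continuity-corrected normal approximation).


Step 1: Compute median = 22.50; label A = above, B = below.
Labels in order: BAABABBAABABABAB  (n_A = 8, n_B = 8)
Step 2: Count runs R = 13.
Step 3: Under H0 (random ordering), E[R] = 2*n_A*n_B/(n_A+n_B) + 1 = 2*8*8/16 + 1 = 9.0000.
        Var[R] = 2*n_A*n_B*(2*n_A*n_B - n_A - n_B) / ((n_A+n_B)^2 * (n_A+n_B-1)) = 14336/3840 = 3.7333.
        SD[R] = 1.9322.
Step 4: Continuity-corrected z = (R - 0.5 - E[R]) / SD[R] = (13 - 0.5 - 9.0000) / 1.9322 = 1.8114.
Step 5: Two-sided p-value via normal approximation = 2*(1 - Phi(|z|)) = 0.070076.
Step 6: alpha = 0.05. fail to reject H0.

R = 13, z = 1.8114, p = 0.070076, fail to reject H0.


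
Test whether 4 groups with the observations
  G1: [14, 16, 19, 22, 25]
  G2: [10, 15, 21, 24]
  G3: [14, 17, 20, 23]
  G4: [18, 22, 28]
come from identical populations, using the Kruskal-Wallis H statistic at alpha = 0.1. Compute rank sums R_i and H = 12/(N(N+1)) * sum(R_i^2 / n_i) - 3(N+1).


Step 1: Combine all N = 16 observations and assign midranks.
sorted (value, group, rank): (10,G2,1), (14,G1,2.5), (14,G3,2.5), (15,G2,4), (16,G1,5), (17,G3,6), (18,G4,7), (19,G1,8), (20,G3,9), (21,G2,10), (22,G1,11.5), (22,G4,11.5), (23,G3,13), (24,G2,14), (25,G1,15), (28,G4,16)
Step 2: Sum ranks within each group.
R_1 = 42 (n_1 = 5)
R_2 = 29 (n_2 = 4)
R_3 = 30.5 (n_3 = 4)
R_4 = 34.5 (n_4 = 3)
Step 3: H = 12/(N(N+1)) * sum(R_i^2/n_i) - 3(N+1)
     = 12/(16*17) * (42^2/5 + 29^2/4 + 30.5^2/4 + 34.5^2/3) - 3*17
     = 0.044118 * 1192.36 - 51
     = 1.604228.
Step 4: Ties present; correction factor C = 1 - 12/(16^3 - 16) = 0.997059. Corrected H = 1.604228 / 0.997059 = 1.608960.
Step 5: Under H0, H ~ chi^2(3); p-value = 0.657360.
Step 6: alpha = 0.1. fail to reject H0.

H = 1.6090, df = 3, p = 0.657360, fail to reject H0.


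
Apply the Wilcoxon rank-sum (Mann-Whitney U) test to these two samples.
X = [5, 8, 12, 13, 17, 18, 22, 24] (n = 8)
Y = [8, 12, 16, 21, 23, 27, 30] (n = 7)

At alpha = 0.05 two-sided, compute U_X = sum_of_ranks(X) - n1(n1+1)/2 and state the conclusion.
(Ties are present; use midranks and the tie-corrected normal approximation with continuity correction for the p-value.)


Step 1: Combine and sort all 15 observations; assign midranks.
sorted (value, group): (5,X), (8,X), (8,Y), (12,X), (12,Y), (13,X), (16,Y), (17,X), (18,X), (21,Y), (22,X), (23,Y), (24,X), (27,Y), (30,Y)
ranks: 5->1, 8->2.5, 8->2.5, 12->4.5, 12->4.5, 13->6, 16->7, 17->8, 18->9, 21->10, 22->11, 23->12, 24->13, 27->14, 30->15
Step 2: Rank sum for X: R1 = 1 + 2.5 + 4.5 + 6 + 8 + 9 + 11 + 13 = 55.
Step 3: U_X = R1 - n1(n1+1)/2 = 55 - 8*9/2 = 55 - 36 = 19.
       U_Y = n1*n2 - U_X = 56 - 19 = 37.
Step 4: Ties are present, so use the tie-corrected normal approximation (with continuity correction) for the p-value.
Step 5: p-value = 0.324405; compare to alpha = 0.05. fail to reject H0.

U_X = 19, p = 0.324405, fail to reject H0 at alpha = 0.05.


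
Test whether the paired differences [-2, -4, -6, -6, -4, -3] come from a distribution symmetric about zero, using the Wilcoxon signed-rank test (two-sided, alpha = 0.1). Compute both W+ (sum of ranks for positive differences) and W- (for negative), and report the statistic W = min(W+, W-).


Step 1: Drop any zero differences (none here) and take |d_i|.
|d| = [2, 4, 6, 6, 4, 3]
Step 2: Midrank |d_i| (ties get averaged ranks).
ranks: |2|->1, |4|->3.5, |6|->5.5, |6|->5.5, |4|->3.5, |3|->2
Step 3: Attach original signs; sum ranks with positive sign and with negative sign.
W+ = 0 = 0
W- = 1 + 3.5 + 5.5 + 5.5 + 3.5 + 2 = 21
(Check: W+ + W- = 21 should equal n(n+1)/2 = 21.)
Step 4: Test statistic W = min(W+, W-) = 0.
Step 5: Ties in |d|, so use the tie-corrected normal approximation.
        E[W] = n(n+1)/4 = 6*7/4 = 10.5.
        Tie groups: |d|=4 (t=2), |d|=6 (t=2); sum(t^3 - t) = 12.
        Var[W] = n(n+1)(2n+1)/24 - sum(t^3-t)/48 = 546/24 - 12/48 = 22.5.
        z = (W - E[W]) / sqrt(Var[W]) = (0 - 10.5) / 4.7434 = -2.2136.
        Two-sided p = 2*Phi(z) = 0.026857.
Step 6: alpha = 0.1. reject H0.

W+ = 0, W- = 21, W = min = 0, p = 0.026857, reject H0.


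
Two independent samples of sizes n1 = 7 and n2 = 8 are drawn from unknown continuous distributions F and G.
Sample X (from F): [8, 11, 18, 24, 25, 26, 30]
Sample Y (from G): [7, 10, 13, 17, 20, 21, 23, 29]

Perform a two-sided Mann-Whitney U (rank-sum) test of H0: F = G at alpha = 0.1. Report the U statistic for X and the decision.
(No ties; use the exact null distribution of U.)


Step 1: Combine and sort all 15 observations; assign midranks.
sorted (value, group): (7,Y), (8,X), (10,Y), (11,X), (13,Y), (17,Y), (18,X), (20,Y), (21,Y), (23,Y), (24,X), (25,X), (26,X), (29,Y), (30,X)
ranks: 7->1, 8->2, 10->3, 11->4, 13->5, 17->6, 18->7, 20->8, 21->9, 23->10, 24->11, 25->12, 26->13, 29->14, 30->15
Step 2: Rank sum for X: R1 = 2 + 4 + 7 + 11 + 12 + 13 + 15 = 64.
Step 3: U_X = R1 - n1(n1+1)/2 = 64 - 7*8/2 = 64 - 28 = 36.
       U_Y = n1*n2 - U_X = 56 - 36 = 20.
Step 4: No ties, so the exact null distribution of U (based on enumerating the C(15,7) = 6435 equally likely rank assignments) gives the two-sided p-value.
Step 5: p-value = 0.396892; compare to alpha = 0.1. fail to reject H0.

U_X = 36, p = 0.396892, fail to reject H0 at alpha = 0.1.


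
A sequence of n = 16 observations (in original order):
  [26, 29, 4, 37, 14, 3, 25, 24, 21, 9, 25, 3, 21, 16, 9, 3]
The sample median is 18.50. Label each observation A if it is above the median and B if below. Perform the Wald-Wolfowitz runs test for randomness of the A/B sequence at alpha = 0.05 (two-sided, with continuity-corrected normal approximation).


Step 1: Compute median = 18.50; label A = above, B = below.
Labels in order: AABABBAAABABABBB  (n_A = 8, n_B = 8)
Step 2: Count runs R = 10.
Step 3: Under H0 (random ordering), E[R] = 2*n_A*n_B/(n_A+n_B) + 1 = 2*8*8/16 + 1 = 9.0000.
        Var[R] = 2*n_A*n_B*(2*n_A*n_B - n_A - n_B) / ((n_A+n_B)^2 * (n_A+n_B-1)) = 14336/3840 = 3.7333.
        SD[R] = 1.9322.
Step 4: Continuity-corrected z = (R - 0.5 - E[R]) / SD[R] = (10 - 0.5 - 9.0000) / 1.9322 = 0.2588.
Step 5: Two-sided p-value via normal approximation = 2*(1 - Phi(|z|)) = 0.795809.
Step 6: alpha = 0.05. fail to reject H0.

R = 10, z = 0.2588, p = 0.795809, fail to reject H0.


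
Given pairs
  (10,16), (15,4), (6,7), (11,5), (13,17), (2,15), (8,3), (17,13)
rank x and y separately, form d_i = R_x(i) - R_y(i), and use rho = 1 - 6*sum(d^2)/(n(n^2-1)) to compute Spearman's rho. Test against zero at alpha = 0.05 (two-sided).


Step 1: Rank x and y separately (midranks; no ties here).
rank(x): 10->4, 15->7, 6->2, 11->5, 13->6, 2->1, 8->3, 17->8
rank(y): 16->7, 4->2, 7->4, 5->3, 17->8, 15->6, 3->1, 13->5
Step 2: d_i = R_x(i) - R_y(i); compute d_i^2.
  (4-7)^2=9, (7-2)^2=25, (2-4)^2=4, (5-3)^2=4, (6-8)^2=4, (1-6)^2=25, (3-1)^2=4, (8-5)^2=9
sum(d^2) = 84.
Step 3: rho = 1 - 6*84 / (8*(8^2 - 1)) = 1 - 504/504 = 0.000000.
Step 4: Under H0, t = rho * sqrt((n-2)/(1-rho^2)) = 0.0000 ~ t(6).
Step 5: Two-sided p-value from the t-distribution with 6 df = 1.000000.
Step 6: alpha = 0.05. fail to reject H0.

rho = 0.0000, p = 1.000000, fail to reject H0 at alpha = 0.05.


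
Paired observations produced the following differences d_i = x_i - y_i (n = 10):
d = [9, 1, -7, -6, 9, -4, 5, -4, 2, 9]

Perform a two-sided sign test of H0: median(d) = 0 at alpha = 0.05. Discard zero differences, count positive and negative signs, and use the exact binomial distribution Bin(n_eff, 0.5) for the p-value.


Step 1: Discard zero differences. Original n = 10; n_eff = number of nonzero differences = 10.
Nonzero differences (with sign): +9, +1, -7, -6, +9, -4, +5, -4, +2, +9
Step 2: Count signs: positive = 6, negative = 4.
Step 3: Under H0: P(positive) = 0.5, so the number of positives S ~ Bin(10, 0.5).
Step 4: Two-sided exact p-value = sum of Bin(10,0.5) probabilities at or below the observed probability = 0.753906.
Step 5: alpha = 0.05. fail to reject H0.

n_eff = 10, pos = 6, neg = 4, p = 0.753906, fail to reject H0.


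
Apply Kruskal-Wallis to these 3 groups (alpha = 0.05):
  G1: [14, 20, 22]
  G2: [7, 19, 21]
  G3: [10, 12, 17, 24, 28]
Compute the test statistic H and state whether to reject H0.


Step 1: Combine all N = 11 observations and assign midranks.
sorted (value, group, rank): (7,G2,1), (10,G3,2), (12,G3,3), (14,G1,4), (17,G3,5), (19,G2,6), (20,G1,7), (21,G2,8), (22,G1,9), (24,G3,10), (28,G3,11)
Step 2: Sum ranks within each group.
R_1 = 20 (n_1 = 3)
R_2 = 15 (n_2 = 3)
R_3 = 31 (n_3 = 5)
Step 3: H = 12/(N(N+1)) * sum(R_i^2/n_i) - 3(N+1)
     = 12/(11*12) * (20^2/3 + 15^2/3 + 31^2/5) - 3*12
     = 0.090909 * 400.533 - 36
     = 0.412121.
Step 4: No ties, so H is used without correction.
Step 5: Under H0, H ~ chi^2(2); p-value = 0.813784.
Step 6: alpha = 0.05. fail to reject H0.

H = 0.4121, df = 2, p = 0.813784, fail to reject H0.


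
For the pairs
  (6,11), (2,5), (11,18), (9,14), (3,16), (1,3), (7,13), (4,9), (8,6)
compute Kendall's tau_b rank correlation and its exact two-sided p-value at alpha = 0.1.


Step 1: Enumerate the 36 unordered pairs (i,j) with i<j and classify each by sign(x_j-x_i) * sign(y_j-y_i).
  (1,2):dx=-4,dy=-6->C; (1,3):dx=+5,dy=+7->C; (1,4):dx=+3,dy=+3->C; (1,5):dx=-3,dy=+5->D
  (1,6):dx=-5,dy=-8->C; (1,7):dx=+1,dy=+2->C; (1,8):dx=-2,dy=-2->C; (1,9):dx=+2,dy=-5->D
  (2,3):dx=+9,dy=+13->C; (2,4):dx=+7,dy=+9->C; (2,5):dx=+1,dy=+11->C; (2,6):dx=-1,dy=-2->C
  (2,7):dx=+5,dy=+8->C; (2,8):dx=+2,dy=+4->C; (2,9):dx=+6,dy=+1->C; (3,4):dx=-2,dy=-4->C
  (3,5):dx=-8,dy=-2->C; (3,6):dx=-10,dy=-15->C; (3,7):dx=-4,dy=-5->C; (3,8):dx=-7,dy=-9->C
  (3,9):dx=-3,dy=-12->C; (4,5):dx=-6,dy=+2->D; (4,6):dx=-8,dy=-11->C; (4,7):dx=-2,dy=-1->C
  (4,8):dx=-5,dy=-5->C; (4,9):dx=-1,dy=-8->C; (5,6):dx=-2,dy=-13->C; (5,7):dx=+4,dy=-3->D
  (5,8):dx=+1,dy=-7->D; (5,9):dx=+5,dy=-10->D; (6,7):dx=+6,dy=+10->C; (6,8):dx=+3,dy=+6->C
  (6,9):dx=+7,dy=+3->C; (7,8):dx=-3,dy=-4->C; (7,9):dx=+1,dy=-7->D; (8,9):dx=+4,dy=-3->D
Step 2: C = 28, D = 8, total pairs = 36.
Step 3: tau = (C - D)/(n(n-1)/2) = (28 - 8)/36 = 0.555556.
Step 4: Exact two-sided p-value (enumerate n! = 362880 permutations of y under H0): p = 0.044615.
Step 5: alpha = 0.1. reject H0.

tau_b = 0.5556 (C=28, D=8), p = 0.044615, reject H0.
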